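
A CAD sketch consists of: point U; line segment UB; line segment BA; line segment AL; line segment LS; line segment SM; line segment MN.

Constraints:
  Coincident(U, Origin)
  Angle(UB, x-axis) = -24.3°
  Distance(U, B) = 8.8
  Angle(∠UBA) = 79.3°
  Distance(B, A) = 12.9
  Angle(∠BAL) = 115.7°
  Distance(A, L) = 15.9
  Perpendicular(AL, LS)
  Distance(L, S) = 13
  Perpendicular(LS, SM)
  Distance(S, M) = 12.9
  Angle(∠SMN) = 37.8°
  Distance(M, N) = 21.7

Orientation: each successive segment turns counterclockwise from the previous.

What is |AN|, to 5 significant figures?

20.149

LS ⟂ SM, so SM runs at -39.300°; with |SM| = 12.9, M = (0.49821, 0.75719). ∠SMN = 37.8° gives MN at 102.90° from the x-axis; with |MN| = 21.7, N = (-4.3463, 21.910). Then |AN| = |N − A| = 20.149.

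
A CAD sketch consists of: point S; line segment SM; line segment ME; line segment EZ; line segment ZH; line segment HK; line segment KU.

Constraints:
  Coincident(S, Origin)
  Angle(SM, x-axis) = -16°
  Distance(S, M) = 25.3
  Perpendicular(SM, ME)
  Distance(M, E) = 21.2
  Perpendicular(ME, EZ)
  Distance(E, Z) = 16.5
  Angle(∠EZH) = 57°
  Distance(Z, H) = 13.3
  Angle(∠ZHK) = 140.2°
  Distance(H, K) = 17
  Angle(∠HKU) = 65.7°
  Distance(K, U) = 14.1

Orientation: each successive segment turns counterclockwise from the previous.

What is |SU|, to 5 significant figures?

35.974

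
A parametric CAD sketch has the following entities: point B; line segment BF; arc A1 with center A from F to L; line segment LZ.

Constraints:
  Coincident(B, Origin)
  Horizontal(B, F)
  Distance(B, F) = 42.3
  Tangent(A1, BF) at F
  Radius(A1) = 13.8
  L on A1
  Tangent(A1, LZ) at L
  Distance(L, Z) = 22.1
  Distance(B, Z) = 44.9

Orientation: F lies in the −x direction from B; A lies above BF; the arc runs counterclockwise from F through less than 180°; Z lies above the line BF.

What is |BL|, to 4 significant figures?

31.45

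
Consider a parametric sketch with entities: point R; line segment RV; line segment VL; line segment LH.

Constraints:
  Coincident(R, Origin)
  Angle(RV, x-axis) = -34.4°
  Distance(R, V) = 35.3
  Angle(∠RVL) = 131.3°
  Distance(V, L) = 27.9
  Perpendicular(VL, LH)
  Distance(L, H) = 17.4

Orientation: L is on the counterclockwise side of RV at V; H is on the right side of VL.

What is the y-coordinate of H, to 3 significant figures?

-29.9

∠RVL = 131.3°, so VL runs at -34.4° + (180° − 131.3°) = 14.3° from the x-axis; with |VL| = 27.9, L = V + 27.9·(cos 14.3°, sin 14.3°) = (56.2, -13.1). The perpendicularity gives LH at right angles to VL; with |LH| = 17.4 on the right of VL, H = L + 17.4·(0.247, -0.969) = (60.5, -29.9). So H.y = -29.9.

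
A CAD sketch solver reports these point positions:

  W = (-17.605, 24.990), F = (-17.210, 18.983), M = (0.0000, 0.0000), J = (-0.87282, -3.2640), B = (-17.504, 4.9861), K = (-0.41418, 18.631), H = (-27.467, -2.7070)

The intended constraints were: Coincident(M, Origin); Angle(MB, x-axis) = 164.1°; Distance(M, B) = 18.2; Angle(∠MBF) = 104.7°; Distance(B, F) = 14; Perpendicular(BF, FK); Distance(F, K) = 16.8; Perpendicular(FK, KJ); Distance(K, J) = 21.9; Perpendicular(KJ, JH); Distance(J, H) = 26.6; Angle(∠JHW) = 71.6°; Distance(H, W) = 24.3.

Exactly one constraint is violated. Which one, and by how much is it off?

Distance(H, W) = 24.3 — off by 5.10.

M = (0.00, 0.00) ✓; MB at 164.1° ✓; |MB| = 18.20 ✓; ∠MBF = 104.7° ✓; |BF| = 14.00 ✓; ∠(BF, FK) = 90.00° ✓; |FK| = 16.80 ✓; ∠(FK, KJ) = 90.00° ✓; |KJ| = 21.90 ✓; ∠(KJ, JH) = 90.00° ✓; |JH| = 26.60 ✓; ∠JHW = 71.60° ✓; |HW| = 29.40 ✗.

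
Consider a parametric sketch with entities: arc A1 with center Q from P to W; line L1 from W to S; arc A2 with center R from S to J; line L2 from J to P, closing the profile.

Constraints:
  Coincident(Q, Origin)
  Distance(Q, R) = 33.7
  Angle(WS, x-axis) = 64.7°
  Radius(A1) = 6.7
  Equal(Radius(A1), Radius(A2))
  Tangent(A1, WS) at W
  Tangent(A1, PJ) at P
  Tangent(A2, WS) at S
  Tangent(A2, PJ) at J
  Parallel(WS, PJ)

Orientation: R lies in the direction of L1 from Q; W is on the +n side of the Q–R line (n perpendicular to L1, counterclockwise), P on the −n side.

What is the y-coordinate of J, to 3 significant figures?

27.6

The slot axis is L1's direction at 64.7°, so u = (cos 64.7°, sin 64.7°) = (0.427, 0.904) and n = (−sin 64.7°, cos 64.7°) = (-0.904, 0.427). Q is at the origin and R lies 33.7 along u from Q, so R = 33.7·u = (14.4, 30.5). Tangency of A1 to both parallel lines with radius 6.7 puts W and P at Q ± 6.7·n: W = (-6.06, 2.86), P = (6.06, -2.86). Equal radii place S and J the same way about R: S = R + 6.7·n = (8.34, 33.3), J = R − 6.7·n = (20.5, 27.6). So J.y = 27.6.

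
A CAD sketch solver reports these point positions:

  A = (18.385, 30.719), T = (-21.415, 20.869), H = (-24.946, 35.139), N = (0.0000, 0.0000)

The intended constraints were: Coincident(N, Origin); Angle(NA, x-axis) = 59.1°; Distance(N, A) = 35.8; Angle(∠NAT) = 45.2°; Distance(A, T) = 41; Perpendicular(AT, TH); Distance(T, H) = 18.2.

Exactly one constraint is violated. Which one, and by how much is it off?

Distance(T, H) = 18.2 — off by 3.50.

N = (0.00, 0.00) ✓; NA at 59.10° ✓; |NA| = 35.80 ✓; ∠NAT = 45.20° ✓; |AT| = 41.00 ✓; ∠(AT, TH) = 90.00° ✓; |TH| = 14.70 ✗.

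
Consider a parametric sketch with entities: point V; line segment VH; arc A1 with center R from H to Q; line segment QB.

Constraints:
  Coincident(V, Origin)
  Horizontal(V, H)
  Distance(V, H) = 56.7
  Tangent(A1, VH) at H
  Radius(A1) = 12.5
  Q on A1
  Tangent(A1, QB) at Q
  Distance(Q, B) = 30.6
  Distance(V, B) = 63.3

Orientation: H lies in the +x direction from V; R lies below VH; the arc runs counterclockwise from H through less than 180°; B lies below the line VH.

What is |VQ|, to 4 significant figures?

46.13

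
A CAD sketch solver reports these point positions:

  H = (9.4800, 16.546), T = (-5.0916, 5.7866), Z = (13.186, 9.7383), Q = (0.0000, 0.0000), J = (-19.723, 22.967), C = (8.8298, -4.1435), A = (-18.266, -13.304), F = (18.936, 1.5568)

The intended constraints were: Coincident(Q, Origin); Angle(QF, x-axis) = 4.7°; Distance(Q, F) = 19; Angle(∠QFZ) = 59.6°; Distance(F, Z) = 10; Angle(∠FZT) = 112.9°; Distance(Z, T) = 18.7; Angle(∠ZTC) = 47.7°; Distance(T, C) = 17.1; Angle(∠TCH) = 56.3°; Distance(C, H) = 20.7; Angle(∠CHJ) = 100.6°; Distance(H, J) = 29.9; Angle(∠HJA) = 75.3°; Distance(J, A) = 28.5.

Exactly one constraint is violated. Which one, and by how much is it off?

Distance(J, A) = 28.5 — off by 7.80.

Q = (0.00, 0.00) ✓; QF at 4.700° ✓; |QF| = 19.00 ✓; ∠QFZ = 59.60° ✓; |FZ| = 10.00 ✓; ∠FZT = 112.9° ✓; |ZT| = 18.70 ✓; ∠ZTC = 47.70° ✓; |TC| = 17.10 ✓; ∠TCH = 56.30° ✓; |CH| = 20.70 ✓; ∠CHJ = 100.6° ✓; |HJ| = 29.90 ✓; ∠HJA = 75.30° ✓; |JA| = 36.30 ✗.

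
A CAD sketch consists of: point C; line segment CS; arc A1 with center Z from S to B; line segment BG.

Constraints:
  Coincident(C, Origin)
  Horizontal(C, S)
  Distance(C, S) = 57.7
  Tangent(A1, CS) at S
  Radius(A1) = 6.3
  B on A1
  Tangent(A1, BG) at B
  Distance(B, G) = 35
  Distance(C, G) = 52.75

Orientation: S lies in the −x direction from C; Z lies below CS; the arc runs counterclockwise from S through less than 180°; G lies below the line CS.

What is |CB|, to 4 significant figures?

63.20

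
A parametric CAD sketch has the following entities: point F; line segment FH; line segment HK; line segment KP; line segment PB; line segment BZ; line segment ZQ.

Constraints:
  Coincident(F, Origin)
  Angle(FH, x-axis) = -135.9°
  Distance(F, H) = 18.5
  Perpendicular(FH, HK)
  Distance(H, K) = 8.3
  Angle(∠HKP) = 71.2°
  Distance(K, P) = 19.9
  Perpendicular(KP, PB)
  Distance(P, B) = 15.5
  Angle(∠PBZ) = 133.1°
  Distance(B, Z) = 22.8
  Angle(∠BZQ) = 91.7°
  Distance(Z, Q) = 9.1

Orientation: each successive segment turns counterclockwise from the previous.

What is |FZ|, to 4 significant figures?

33.74

F is at the origin; FH runs at -135.9° with length 18.5, so H = (-13.29, -12.87). FH ⟂ HK, so HK runs at -45.90°; with |HK| = 8.3, K = (-7.509, -18.83). ∠HKP = 71.2° gives KP at 62.90° from the x-axis; with |KP| = 19.9, P = (1.556, -1.120). The perpendicularity gives PB at right angles to KP, so PB runs at 152.9°; with |PB| = 15.5, B = (-12.24, 5.941). ∠PBZ = 133.1° gives BZ at -160.2° from the x-axis; with |BZ| = 22.8, Z = (-33.69, -1.782). Then |FZ| = |Z − F| = 33.74.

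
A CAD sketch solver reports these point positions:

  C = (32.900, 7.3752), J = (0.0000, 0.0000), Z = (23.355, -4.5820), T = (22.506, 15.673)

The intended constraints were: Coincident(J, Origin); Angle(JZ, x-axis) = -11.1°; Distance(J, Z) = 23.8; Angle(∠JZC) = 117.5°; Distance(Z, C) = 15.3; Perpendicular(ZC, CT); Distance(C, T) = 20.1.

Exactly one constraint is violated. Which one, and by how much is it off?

Distance(C, T) = 20.1 — off by 6.80.

J = (0.00, 0.00) ✓; JZ at -11.10° ✓; |JZ| = 23.80 ✓; ∠JZC = 117.5° ✓; |ZC| = 15.30 ✓; ∠(ZC, CT) = 90.00° ✓; |CT| = 13.30 ✗.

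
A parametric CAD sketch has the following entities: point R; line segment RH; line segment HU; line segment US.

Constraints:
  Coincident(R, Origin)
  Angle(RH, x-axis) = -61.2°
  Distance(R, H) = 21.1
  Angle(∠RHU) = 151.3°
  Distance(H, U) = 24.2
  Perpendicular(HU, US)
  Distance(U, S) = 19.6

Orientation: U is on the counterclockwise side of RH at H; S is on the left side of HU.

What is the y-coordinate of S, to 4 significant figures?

-14.96

R is at the origin; RH runs at -61.2° with length 21.1, so H = 21.1·(cos -61.2°, sin -61.2°) = (10.17, -18.49). ∠RHU = 151.3°, so HU runs at -61.2° + (180° − 151.3°) = -32.50° from the x-axis; with |HU| = 24.2, U = H + 24.2·(cos -32.50°, sin -32.50°) = (30.58, -31.49). The perpendicularity gives US at right angles to HU; with |US| = 19.6 on the left of HU, S = U + 19.6·(0.5373, 0.8434) = (41.11, -14.96). So S.y = -14.96.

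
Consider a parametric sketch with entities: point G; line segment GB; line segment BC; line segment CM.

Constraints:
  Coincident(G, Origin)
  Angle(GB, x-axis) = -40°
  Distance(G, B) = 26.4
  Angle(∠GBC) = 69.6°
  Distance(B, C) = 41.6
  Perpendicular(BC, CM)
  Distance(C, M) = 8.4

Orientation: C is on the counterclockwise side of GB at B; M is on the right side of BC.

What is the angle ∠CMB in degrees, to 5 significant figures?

78.584°

∠GBC = 69.6°, so BC runs at -40.0° + (180° − 69.6°) = 70.400° from the x-axis; with |BC| = 41.6, C = B + 41.6·(cos 70.400°, sin 70.400°) = (34.178, 22.220). BC ⟂ CM; with |CM| = 8.4 on the right of BC, M = C + 8.4·(0.94206, -0.33545) = (42.092, 19.402). Then cos ∠CMB = MC·MB / (|MC||MB|), giving 78.584°.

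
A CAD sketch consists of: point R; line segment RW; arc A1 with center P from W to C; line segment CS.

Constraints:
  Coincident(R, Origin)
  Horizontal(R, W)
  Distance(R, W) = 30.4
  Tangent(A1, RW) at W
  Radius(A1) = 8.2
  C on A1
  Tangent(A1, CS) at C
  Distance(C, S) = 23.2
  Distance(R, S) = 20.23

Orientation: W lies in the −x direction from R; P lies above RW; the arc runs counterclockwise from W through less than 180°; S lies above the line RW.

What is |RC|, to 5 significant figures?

24.780

Checks: R = (0.00, 0.00) ✓; |PC| = 8.200 ✓; ∠(PC, CS) = 90.00° ✓; |CS| = 23.20 ✓; |RS| = 20.23 ✓.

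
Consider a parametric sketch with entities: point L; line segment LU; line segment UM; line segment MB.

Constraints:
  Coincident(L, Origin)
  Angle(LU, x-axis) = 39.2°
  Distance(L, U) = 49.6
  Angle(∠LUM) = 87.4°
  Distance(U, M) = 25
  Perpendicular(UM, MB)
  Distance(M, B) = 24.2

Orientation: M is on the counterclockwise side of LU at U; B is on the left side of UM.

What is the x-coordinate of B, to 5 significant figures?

3.7334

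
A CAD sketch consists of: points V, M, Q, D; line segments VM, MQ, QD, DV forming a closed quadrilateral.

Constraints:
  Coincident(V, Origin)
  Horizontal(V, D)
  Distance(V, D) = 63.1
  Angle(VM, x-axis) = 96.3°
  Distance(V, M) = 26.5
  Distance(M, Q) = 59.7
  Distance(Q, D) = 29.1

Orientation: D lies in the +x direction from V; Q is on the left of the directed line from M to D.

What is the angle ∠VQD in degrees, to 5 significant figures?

76.008°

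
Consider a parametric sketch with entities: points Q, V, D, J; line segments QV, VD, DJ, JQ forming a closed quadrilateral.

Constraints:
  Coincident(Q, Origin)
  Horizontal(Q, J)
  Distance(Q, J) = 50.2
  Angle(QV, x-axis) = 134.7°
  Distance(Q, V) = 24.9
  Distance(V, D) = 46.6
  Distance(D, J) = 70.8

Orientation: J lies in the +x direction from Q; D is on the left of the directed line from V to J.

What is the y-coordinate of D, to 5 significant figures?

56.766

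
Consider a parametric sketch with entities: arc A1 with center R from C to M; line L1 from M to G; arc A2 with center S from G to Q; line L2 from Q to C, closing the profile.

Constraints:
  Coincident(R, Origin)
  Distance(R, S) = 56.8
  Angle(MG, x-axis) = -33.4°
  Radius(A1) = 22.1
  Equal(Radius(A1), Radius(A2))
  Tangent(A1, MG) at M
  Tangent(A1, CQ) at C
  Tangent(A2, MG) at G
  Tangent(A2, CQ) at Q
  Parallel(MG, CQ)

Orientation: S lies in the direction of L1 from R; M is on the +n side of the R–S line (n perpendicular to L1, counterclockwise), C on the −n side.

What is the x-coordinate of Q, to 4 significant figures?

35.25

The slot axis is L1's direction at -33.4°, so u = (cos -33.4°, sin -33.4°) = (0.8348, -0.5505) and n = (−sin -33.4°, cos -33.4°) = (0.5505, 0.8348). R is at the origin and S lies 56.8 along u from R, so S = 56.8·u = (47.42, -31.27). Tangency of A1 to both parallel lines with radius 22.1 puts M and C at R ± 22.1·n: M = (12.17, 18.45), C = (-12.17, -18.45). Equal radii place G and Q the same way about S: G = S + 22.1·n = (59.58, -12.82), Q = S − 22.1·n = (35.25, -49.72). So Q.x = 35.25.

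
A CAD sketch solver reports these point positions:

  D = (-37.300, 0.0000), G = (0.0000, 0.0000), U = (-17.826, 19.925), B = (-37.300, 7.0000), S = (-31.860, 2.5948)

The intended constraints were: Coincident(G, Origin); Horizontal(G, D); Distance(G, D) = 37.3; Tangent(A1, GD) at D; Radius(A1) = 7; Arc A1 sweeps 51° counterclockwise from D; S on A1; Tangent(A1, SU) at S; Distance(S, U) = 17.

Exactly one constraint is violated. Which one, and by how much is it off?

Distance(S, U) = 17 — off by 5.30.

G = (0.00, 0.00) ✓; G.y = 0.00, D.y = 0.00 ✓; |GD| = 37.30 ✓; ∠(BD, DG) = 90.00° ✓; |BD| = 7.000 ✓; bearing(B→S) − bearing(B→D) = 51.00° ✓; |BS| = 7.000 ✓; ∠(BS, SU) = 90.00° ✓; |SU| = 22.30 ✗.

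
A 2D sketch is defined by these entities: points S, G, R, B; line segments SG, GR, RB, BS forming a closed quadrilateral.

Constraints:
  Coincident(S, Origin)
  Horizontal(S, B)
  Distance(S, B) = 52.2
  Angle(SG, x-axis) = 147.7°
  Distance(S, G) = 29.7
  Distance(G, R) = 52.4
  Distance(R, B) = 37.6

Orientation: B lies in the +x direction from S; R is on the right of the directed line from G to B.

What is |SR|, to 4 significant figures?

22.81

S is at the origin; SB is horizontal with |SB| = 52.2 and B in +x, so B = (52.2, 0). SG runs at 147.7° with |SG| = 29.7, so G = (-25.10, 15.87). R is determined by |GR| = 52.4 and |RB| = 37.6 together: it lies at the intersection of circle(G, 52.4) and circle(B, 37.6). With |GB| = 78.92, the foot of the radical line on GB is 47.90 from G and the perpendicular offset is √(52.4² − 47.90²) = 21.25. Taking the right-of-GB solution: R = (17.54, -14.58).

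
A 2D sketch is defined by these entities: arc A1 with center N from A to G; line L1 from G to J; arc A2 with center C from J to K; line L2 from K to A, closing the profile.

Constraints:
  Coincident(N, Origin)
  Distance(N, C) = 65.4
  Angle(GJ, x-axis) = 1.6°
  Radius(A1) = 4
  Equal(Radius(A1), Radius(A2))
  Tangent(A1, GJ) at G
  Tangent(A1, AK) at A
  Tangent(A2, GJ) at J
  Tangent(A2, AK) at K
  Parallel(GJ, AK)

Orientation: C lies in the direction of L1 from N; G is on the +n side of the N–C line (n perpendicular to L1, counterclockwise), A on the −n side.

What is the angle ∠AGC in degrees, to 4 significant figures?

86.50°

The slot axis is L1's direction at 1.6°, so u = (cos 1.6°, sin 1.6°) = (0.9996, 0.02792) and n = (−sin 1.6°, cos 1.6°) = (-0.02792, 0.9996). N is at the origin and C lies 65.4 along u from N, so C = 65.4·u = (65.37, 1.826). Tangency of A1 to both parallel lines with radius 4.0 puts G and A at N ± 4.0·n: G = (-0.1117, 3.998), A = (0.1117, -3.998). Then cos ∠AGC = GA·GC / (|GA||GC|), giving 86.50°.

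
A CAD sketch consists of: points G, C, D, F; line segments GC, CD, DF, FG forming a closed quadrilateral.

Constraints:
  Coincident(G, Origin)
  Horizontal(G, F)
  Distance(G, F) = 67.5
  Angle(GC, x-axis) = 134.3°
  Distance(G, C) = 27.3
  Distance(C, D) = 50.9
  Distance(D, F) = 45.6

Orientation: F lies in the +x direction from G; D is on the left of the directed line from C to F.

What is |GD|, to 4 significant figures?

41.64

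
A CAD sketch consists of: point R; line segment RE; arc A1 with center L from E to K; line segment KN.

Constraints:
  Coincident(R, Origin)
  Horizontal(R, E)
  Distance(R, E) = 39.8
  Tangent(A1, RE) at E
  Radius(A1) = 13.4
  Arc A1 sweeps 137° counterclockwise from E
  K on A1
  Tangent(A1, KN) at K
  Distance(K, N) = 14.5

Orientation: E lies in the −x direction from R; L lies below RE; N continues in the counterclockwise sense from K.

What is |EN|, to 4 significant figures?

33.12

R is at the origin; RE is horizontal with |RE| = 39.8 and E on the −x side, so E = (-39.80, 0.000). The tangent condition forces LE to be normal to RE, so L = E + (0, -13.4) = (-39.80, -13.40). On A1, E sits at bearing 90° from L; a 137° counterclockwise sweep puts K at bearing 227°, so K = L + 13.4·(cos 227°, sin 227°) = (-48.94, -23.20). A1 meets KN tangentially, so LK is at right angles to KN, so KN runs along (−sin 227°, cos 227°); with |KN| = 14.5, N = (-38.33, -33.09). Then |EN| = |N − E| = 33.12.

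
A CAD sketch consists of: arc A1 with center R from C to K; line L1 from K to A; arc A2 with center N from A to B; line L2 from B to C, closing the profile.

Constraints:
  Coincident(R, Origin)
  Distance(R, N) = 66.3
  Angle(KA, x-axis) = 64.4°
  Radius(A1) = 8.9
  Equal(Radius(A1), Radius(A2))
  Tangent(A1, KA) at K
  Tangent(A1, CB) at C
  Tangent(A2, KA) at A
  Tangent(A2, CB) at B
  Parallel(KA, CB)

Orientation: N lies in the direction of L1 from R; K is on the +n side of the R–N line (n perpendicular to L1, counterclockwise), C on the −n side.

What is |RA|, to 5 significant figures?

66.895

Tangency of A1 to both parallel lines with radius 8.9 puts K and C at R ± 8.9·n: K = (-8.0263, 3.8456), C = (8.0263, -3.8456). Equal radii place A and B the same way about N: A = N + 8.9·n = (20.621, 63.637), B = N − 8.9·n = (36.674, 55.946). Then |RA| = |A − R| = 66.895.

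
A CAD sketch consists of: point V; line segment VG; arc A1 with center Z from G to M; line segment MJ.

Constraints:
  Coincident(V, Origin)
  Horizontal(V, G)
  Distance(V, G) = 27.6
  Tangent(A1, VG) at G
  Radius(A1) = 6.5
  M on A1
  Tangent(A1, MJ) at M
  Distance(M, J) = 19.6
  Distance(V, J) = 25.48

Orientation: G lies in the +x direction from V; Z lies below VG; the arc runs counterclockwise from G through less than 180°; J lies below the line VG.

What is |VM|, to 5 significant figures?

22.021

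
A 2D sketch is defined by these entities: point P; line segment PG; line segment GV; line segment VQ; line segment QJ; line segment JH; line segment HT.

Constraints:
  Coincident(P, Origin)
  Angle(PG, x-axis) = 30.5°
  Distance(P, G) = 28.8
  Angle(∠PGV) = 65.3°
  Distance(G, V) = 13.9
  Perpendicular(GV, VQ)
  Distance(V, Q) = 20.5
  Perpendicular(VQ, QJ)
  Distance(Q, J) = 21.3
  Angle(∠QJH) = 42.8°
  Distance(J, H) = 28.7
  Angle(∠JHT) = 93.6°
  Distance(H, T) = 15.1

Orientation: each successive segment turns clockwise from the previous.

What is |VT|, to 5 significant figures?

15.640

P is at the origin; PG runs at 30.5° with length 28.8, so G = (24.815, 14.617). ∠PGV = 65.3° gives GV at -84.200° from the x-axis; with |GV| = 13.9, V = (26.220, 0.78826). GV is perpendicular to VQ, so VQ runs at -174.20°; with |VQ| = 20.5, Q = (5.8245, -1.2834). VQ is perpendicular to QJ, so QJ runs at 95.800°; with |QJ| = 21.3, J = (3.6720, 19.908). ∠QJH = 42.8° gives JH at -41.400° from the x-axis; with |JH| = 28.7, H = (25.200, 0.92792). ∠JHT = 93.6° gives HT at -127.80° from the x-axis; with |HT| = 15.1, T = (15.945, -11.003). Then |VT| = |T − V| = 15.640.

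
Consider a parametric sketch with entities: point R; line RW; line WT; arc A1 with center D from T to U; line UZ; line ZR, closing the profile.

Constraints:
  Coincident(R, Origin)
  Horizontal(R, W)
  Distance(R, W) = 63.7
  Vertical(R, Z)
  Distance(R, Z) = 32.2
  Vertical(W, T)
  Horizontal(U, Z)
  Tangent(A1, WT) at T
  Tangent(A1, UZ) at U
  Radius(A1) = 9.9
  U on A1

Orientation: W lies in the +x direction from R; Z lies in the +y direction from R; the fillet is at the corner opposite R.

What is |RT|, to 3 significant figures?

67.5

The virtual corner opposite R is at (63.7, 32.2). A1 meets WT tangentially, so DT is at right angles to WT and since A1 is tangent to UZ there, DU ⟂ UZ, with radius 9.9, so the center D sits 9.9 in from both sides at D = (53.8, 22.3). That places the tangent points at T = (63.7, 22.3) on WT and U = (53.8, 32.2) on UZ. Then |RT| = |T − R| = 67.5.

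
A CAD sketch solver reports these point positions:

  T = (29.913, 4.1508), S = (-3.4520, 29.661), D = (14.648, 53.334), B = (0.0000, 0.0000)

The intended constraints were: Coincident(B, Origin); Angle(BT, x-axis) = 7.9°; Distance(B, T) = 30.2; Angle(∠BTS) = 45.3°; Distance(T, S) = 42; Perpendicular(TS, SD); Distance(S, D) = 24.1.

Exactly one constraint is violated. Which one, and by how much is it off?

Distance(S, D) = 24.1 — off by 5.70.

B = (0.00, 0.00) ✓; BT at 7.900° ✓; |BT| = 30.20 ✓; ∠BTS = 45.30° ✓; |TS| = 42.00 ✓; ∠(TS, SD) = 90.00° ✓; |SD| = 29.80 ✗.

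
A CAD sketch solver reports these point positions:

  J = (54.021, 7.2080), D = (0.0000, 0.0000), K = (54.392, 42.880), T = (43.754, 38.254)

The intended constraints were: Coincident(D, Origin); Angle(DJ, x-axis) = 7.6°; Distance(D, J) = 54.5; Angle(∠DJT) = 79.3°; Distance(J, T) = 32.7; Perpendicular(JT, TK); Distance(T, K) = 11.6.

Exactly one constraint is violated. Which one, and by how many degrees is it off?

Perpendicular(JT, TK) — off by 5.20°.

D = (0.00, 0.00) ✓; DJ at 7.600° ✓; |DJ| = 54.50 ✓; ∠DJT = 79.30° ✓; |JT| = 32.70 ✓; ∠(JT, TK) = 84.80° ✗; |TK| = 11.60 ✓.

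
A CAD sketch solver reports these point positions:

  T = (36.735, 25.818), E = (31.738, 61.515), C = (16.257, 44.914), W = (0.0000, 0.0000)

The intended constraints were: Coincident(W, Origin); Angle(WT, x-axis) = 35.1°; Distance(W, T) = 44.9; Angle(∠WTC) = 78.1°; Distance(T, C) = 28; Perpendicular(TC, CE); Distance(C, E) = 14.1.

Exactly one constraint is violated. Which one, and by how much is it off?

Distance(C, E) = 14.1 — off by 8.60.

W = (0.00, 0.00) ✓; WT at 35.10° ✓; |WT| = 44.90 ✓; ∠WTC = 78.10° ✓; |TC| = 28.00 ✓; ∠(TC, CE) = 90.00° ✓; |CE| = 22.70 ✗.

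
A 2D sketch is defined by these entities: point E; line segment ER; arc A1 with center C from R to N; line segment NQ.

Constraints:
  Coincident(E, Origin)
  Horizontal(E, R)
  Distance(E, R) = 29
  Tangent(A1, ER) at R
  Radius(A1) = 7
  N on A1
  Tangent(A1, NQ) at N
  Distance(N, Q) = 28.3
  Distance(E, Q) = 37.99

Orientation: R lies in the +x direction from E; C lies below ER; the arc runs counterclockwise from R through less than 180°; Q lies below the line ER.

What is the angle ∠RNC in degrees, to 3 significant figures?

49.7°

Checks: |CN| = 7.000 ✓; ∠(CN, NQ) = 90.00° ✓; |NQ| = 28.30 ✓; |EQ| = 37.99 ✓.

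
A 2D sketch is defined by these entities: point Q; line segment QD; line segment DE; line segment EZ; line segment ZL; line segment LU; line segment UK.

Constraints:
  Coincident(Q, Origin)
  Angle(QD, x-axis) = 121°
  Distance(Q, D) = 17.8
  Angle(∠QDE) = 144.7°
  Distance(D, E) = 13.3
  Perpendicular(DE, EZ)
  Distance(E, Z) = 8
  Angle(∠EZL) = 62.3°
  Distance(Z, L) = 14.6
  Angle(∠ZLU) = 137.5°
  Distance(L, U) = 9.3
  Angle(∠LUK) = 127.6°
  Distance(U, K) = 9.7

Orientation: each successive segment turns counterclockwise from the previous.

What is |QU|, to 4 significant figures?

21.35

Q is at the origin; QD runs at 121.0° with length 17.8, so D = (-9.168, 15.26). ∠QDE = 144.7° gives DE at 156.3° from the x-axis; with |DE| = 13.3, E = (-21.35, 20.60). DE ⟂ EZ, so EZ runs at -113.7°; with |EZ| = 8.0, Z = (-24.56, 13.28). ∠EZL = 62.3° gives ZL at 4.000° from the x-axis; with |ZL| = 14.6, L = (-9.997, 14.30). ∠ZLU = 137.5° gives LU at 46.50° from the x-axis; with |LU| = 9.3, U = (-3.595, 21.04). Then |QU| = |U − Q| = 21.35.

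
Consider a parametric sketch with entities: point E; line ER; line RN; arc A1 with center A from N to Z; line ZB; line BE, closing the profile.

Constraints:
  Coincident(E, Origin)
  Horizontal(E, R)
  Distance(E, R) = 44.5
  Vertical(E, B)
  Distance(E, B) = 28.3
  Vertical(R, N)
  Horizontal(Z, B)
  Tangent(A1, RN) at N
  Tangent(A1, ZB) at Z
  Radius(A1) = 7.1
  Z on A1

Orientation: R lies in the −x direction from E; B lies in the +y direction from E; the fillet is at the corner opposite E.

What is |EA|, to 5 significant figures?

42.991

E is at the origin; ER is horizontal with |ER| = 44.5 and R on the −x side, so R = (-44.500, 0.0000). EB is vertical with |EB| = 28.3 and B on the +y side, so B = (0.0000, 28.300). The virtual corner opposite E is at (-44.500, 28.300). A1 meets RN tangentially, so AN is at right angles to RN and the tangent condition forces AZ to be normal to ZB, with radius 7.1, so the center A sits 7.1 in from both sides at A = (-37.400, 21.200). Then |EA| = |A − E| = 42.991.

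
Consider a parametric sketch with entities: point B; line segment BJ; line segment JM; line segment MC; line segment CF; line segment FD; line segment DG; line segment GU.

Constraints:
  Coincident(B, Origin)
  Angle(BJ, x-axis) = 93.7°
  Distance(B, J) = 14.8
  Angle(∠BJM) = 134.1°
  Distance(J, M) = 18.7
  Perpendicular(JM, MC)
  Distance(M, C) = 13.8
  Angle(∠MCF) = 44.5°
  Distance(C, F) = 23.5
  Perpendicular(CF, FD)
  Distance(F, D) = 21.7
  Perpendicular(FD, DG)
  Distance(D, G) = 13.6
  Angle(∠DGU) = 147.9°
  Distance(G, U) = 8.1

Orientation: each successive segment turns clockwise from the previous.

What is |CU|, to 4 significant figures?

17.66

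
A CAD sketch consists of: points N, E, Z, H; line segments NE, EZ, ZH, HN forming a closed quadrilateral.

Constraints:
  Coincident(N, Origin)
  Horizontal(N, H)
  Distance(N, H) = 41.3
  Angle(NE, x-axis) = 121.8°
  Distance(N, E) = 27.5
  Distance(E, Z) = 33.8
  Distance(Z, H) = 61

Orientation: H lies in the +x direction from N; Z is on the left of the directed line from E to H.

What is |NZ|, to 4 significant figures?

50.39

Checks: |EZ| = 33.80 ✓; |ZH| = 61.00 ✓.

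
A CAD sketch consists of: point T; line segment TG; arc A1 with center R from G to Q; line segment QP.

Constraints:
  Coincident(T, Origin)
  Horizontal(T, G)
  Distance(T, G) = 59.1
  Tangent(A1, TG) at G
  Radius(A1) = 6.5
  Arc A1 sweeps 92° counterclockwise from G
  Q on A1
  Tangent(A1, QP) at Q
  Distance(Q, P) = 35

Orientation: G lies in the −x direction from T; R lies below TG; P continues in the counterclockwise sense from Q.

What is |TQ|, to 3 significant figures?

65.9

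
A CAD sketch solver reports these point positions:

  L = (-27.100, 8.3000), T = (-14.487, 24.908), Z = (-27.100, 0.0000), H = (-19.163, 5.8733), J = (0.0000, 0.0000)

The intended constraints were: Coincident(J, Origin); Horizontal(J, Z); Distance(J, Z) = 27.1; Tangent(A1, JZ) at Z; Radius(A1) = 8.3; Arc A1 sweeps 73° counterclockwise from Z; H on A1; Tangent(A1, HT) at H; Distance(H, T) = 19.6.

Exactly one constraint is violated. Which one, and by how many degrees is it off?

Tangent(A1, HT) at H — off by 3.20°.

J = (0.00, 0.00) ✓; J.y = 0.00, Z.y = 0.00 ✓; |JZ| = 27.10 ✓; ∠(LZ, ZJ) = 90.00° ✓; |LZ| = 8.300 ✓; bearing(L→H) − bearing(L→Z) = 73.00° ✓; |LH| = 8.300 ✓; ∠(LH, HT) = 86.80° ✗; |HT| = 19.60 ✓.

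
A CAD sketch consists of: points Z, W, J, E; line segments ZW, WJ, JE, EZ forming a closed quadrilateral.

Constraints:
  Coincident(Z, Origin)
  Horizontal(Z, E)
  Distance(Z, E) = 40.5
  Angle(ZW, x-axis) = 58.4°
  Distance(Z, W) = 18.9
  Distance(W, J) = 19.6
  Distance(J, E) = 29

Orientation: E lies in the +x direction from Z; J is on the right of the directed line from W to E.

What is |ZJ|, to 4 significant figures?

12.19

Z is at the origin; Z and E share the same y with |ZE| = 40.5 and E in +x, so E = (40.5, 0). ZW runs at 58.4° with |ZW| = 18.9, so W = (9.903, 16.10). J is determined by |WJ| = 19.6 and |JE| = 29.0 together: it lies at the intersection of circle(W, 19.6) and circle(E, 29.0). With |WE| = 34.57, the foot of the radical line on WE is 10.68 from W and the perpendicular offset is √(19.6² − 10.68²) = 16.43. Taking the right-of-WE solution: J = (11.70, -3.420).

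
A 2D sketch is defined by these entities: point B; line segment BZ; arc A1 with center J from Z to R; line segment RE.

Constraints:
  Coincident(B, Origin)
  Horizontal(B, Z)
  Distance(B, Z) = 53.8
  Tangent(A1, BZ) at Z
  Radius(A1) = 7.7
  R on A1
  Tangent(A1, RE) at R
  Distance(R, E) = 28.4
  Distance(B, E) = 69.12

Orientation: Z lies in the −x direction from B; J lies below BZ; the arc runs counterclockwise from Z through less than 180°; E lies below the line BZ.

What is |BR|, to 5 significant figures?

62.043

Checks: |JZ| = 7.700 ✓; |JR| = 7.700 ✓; ∠(JR, RE) = 90.00° ✓; |RE| = 28.40 ✓; |BE| = 69.12 ✓.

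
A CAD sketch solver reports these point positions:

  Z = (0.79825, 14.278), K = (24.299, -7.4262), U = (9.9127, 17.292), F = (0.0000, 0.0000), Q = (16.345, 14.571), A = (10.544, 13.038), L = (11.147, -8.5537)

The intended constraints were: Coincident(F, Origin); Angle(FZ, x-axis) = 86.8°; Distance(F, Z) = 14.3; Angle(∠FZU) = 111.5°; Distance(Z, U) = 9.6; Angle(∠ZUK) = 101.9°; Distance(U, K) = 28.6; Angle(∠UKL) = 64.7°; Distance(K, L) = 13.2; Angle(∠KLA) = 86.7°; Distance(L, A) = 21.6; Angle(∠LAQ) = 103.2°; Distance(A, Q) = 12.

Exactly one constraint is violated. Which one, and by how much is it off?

Distance(A, Q) = 12 — off by 6.00.

F = (0.00, 0.00) ✓; FZ at 86.80° ✓; |FZ| = 14.30 ✓; ∠FZU = 111.5° ✓; |ZU| = 9.600 ✓; ∠ZUK = 101.9° ✓; |UK| = 28.60 ✓; ∠UKL = 64.70° ✓; |KL| = 13.20 ✓; ∠KLA = 86.70° ✓; |LA| = 21.60 ✓; ∠LAQ = 103.2° ✓; |AQ| = 6.000 ✗.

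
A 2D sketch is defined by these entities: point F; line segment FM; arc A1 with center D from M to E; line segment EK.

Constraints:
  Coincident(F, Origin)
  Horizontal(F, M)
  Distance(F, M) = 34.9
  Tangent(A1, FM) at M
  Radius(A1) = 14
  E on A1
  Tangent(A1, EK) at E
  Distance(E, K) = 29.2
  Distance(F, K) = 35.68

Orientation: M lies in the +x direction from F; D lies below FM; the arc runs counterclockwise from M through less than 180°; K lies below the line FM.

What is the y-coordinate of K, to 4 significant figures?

-34.34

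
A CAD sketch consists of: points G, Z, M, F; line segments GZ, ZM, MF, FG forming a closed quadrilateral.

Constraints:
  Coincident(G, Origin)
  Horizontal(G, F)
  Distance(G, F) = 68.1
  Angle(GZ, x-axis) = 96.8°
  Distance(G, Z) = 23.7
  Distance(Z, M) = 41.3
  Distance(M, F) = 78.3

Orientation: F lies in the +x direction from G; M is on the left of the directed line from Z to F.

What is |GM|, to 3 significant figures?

62.1

Checks: |ZM| = 41.30 ✓; |MF| = 78.30 ✓.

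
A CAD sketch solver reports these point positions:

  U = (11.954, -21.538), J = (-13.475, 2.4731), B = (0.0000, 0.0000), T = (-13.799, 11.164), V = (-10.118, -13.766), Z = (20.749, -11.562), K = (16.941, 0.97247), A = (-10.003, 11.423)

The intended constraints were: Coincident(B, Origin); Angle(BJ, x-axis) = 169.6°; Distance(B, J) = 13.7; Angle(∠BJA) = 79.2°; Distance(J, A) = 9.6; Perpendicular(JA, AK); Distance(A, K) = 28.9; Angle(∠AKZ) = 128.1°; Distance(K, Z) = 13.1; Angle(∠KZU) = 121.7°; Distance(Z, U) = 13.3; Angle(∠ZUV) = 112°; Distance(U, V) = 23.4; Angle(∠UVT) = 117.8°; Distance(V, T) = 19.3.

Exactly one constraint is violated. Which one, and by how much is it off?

Distance(V, T) = 19.3 — off by 5.90.

B = (0.00, 0.00) ✓; BJ at 169.6° ✓; |BJ| = 13.70 ✓; ∠BJA = 79.20° ✓; |JA| = 9.600 ✓; ∠(JA, AK) = 90.00° ✓; |AK| = 28.90 ✓; ∠AKZ = 128.1° ✓; |KZ| = 13.10 ✓; ∠KZU = 121.7° ✓; |ZU| = 13.30 ✓; ∠ZUV = 112.0° ✓; |UV| = 23.40 ✓; ∠UVT = 117.8° ✓; |VT| = 25.20 ✗.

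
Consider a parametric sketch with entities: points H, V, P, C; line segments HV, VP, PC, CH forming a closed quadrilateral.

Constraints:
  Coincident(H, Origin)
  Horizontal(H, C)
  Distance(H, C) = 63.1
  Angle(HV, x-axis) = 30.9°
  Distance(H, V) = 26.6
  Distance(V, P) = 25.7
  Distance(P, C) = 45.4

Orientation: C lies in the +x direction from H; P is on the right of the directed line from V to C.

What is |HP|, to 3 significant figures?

22.6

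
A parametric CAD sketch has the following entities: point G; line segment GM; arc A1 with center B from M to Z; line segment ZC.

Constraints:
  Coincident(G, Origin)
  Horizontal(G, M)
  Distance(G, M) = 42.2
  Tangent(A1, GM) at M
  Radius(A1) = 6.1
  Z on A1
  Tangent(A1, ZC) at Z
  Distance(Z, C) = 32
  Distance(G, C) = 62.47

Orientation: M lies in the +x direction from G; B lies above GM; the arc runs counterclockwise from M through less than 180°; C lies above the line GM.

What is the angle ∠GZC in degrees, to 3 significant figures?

99.5°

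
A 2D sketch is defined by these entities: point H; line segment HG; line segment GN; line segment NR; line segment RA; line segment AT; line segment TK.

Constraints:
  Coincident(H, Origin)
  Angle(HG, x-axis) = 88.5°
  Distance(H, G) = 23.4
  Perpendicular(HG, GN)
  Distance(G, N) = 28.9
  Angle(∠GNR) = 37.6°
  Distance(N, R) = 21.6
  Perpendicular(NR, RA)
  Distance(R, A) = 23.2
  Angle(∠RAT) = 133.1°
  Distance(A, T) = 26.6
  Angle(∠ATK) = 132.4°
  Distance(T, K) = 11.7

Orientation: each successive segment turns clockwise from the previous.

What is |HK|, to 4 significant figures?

62.36

H is at the origin; HG runs at 88.5° with length 23.4, so G = (0.6125, 23.39). HG ⟂ GN, so GN runs at -1.500°; with |GN| = 28.9, N = (29.50, 22.64). ∠GNR = 37.6° gives NR at -143.9° from the x-axis; with |NR| = 21.6, R = (12.05, 9.909). NR is perpendicular to RA, so RA runs at 126.1°; with |RA| = 23.2, A = (-1.619, 28.65). ∠RAT = 133.1° gives AT at 79.20° from the x-axis; with |AT| = 26.6, T = (3.365, 54.78). ∠ATK = 132.4° gives TK at 31.60° from the x-axis; with |TK| = 11.7, K = (13.33, 60.91). Then |HK| = |K − H| = 62.36.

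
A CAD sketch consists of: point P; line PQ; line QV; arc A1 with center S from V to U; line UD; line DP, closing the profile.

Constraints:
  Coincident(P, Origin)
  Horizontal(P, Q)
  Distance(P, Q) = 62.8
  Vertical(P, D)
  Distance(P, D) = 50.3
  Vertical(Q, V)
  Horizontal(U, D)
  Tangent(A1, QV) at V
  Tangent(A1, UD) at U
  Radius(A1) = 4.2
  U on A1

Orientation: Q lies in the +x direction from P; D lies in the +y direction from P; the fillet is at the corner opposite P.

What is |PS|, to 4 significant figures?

74.56

P is at the origin; P and Q share the same y with |PQ| = 62.8 and Q on the +x side, so Q = (62.80, 0.000). P and D share the same x with |PD| = 50.3 and D on the +y side, so D = (0.000, 50.30). The virtual corner opposite P is at (62.80, 50.30). Since A1 is tangent to QV there, SV ⟂ QV and A1 meets UD tangentially, so SU is at right angles to UD, with radius 4.2, so the center S sits 4.2 in from both sides at S = (58.60, 46.10). Then |PS| = |S − P| = 74.56.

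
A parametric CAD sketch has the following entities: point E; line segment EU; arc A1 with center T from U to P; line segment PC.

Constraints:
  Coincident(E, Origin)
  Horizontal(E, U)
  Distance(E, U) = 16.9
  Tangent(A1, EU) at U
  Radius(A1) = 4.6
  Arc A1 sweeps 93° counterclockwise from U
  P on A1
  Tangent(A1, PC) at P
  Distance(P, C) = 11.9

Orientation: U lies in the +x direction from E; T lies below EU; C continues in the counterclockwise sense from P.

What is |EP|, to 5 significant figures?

13.224

E is at the origin; E and U share the same y with |EU| = 16.9 and U on the +x side, so U = (16.900, 0.0000). A1 meets EU tangentially, so TU is at right angles to EU, so T = U + (0, -4.6) = (16.900, -4.6000). On A1, U sits at bearing 90° from T; a 93° counterclockwise sweep puts P at bearing 183°, so P = T + 4.6·(cos 183°, sin 183°) = (12.306, -4.8407). Then |EP| = |P − E| = 13.224.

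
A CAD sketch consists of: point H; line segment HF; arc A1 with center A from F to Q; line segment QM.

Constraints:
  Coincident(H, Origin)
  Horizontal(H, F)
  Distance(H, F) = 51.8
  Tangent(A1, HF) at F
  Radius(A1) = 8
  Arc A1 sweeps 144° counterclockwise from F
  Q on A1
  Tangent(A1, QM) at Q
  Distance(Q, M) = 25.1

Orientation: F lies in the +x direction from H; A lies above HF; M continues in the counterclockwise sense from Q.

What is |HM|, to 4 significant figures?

46.52

On A1, F sits at bearing -90° from A; a 144° counterclockwise sweep puts Q at bearing 54°, so Q = A + 8.0·(cos 54°, sin 54°) = (56.50, 14.47). The tangent condition forces AQ to be normal to QM, so QM runs along (−sin 54°, cos 54°); with |QM| = 25.1, M = (36.20, 29.23). Then |HM| = |M − H| = 46.52.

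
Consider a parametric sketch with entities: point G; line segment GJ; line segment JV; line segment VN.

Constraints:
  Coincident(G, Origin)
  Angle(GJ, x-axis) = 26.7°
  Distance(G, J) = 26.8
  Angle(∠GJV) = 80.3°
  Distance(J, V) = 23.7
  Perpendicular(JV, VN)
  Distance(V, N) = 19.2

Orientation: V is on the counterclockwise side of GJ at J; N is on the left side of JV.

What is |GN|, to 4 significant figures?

20.50

G is at the origin; GJ runs at 26.7° with length 26.8, so J = 26.8·(cos 26.7°, sin 26.7°) = (23.94, 12.04). ∠GJV = 80.3°, so JV runs at 26.7° + (180° − 80.3°) = 126.4° from the x-axis; with |JV| = 23.7, V = J + 23.7·(cos 126.4°, sin 126.4°) = (9.878, 31.12). JV ⟂ VN; with |VN| = 19.2 on the left of JV, N = V + 19.2·(-0.8049, -0.5934) = (-5.576, 19.72). Then |GN| = |N − G| = 20.50.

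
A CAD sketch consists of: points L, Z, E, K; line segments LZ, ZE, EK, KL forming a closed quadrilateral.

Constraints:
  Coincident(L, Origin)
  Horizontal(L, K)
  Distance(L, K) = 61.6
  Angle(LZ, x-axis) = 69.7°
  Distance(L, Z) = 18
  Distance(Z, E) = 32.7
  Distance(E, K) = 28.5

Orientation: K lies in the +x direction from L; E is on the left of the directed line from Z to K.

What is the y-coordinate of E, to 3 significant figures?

17.3

L is at the origin; L and K share the same y with |LK| = 61.6 and K in +x, so K = (61.6, 0). LZ runs at 69.7° with |LZ| = 18.0, so Z = (6.24, 16.9). E is determined by |ZE| = 32.7 and |EK| = 28.5 together: it lies at the intersection of circle(Z, 32.7) and circle(K, 28.5). With |ZK| = 57.9, the foot of the radical line on ZK is 31.2 from Z and the perpendicular offset is √(32.7² − 31.2²) = 9.93. Taking the left-of-ZK solution: E = (38.9, 17.3).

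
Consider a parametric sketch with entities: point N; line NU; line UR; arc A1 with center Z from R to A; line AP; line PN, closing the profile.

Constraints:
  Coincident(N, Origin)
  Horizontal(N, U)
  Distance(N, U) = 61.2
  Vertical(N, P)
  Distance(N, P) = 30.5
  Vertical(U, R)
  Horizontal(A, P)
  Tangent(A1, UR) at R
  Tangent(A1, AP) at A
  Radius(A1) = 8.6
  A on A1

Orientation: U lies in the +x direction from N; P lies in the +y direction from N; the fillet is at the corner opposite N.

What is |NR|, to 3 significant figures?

65.0

The virtual corner opposite N is at (61.2, 30.5). A1 meets UR tangentially, so ZR is at right angles to UR and A1 meets AP tangentially, so ZA is at right angles to AP, with radius 8.6, so the center Z sits 8.6 in from both sides at Z = (52.6, 21.9). That places the tangent points at R = (61.2, 21.9) on UR and A = (52.6, 30.5) on AP. Then |NR| = |R − N| = 65.0.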